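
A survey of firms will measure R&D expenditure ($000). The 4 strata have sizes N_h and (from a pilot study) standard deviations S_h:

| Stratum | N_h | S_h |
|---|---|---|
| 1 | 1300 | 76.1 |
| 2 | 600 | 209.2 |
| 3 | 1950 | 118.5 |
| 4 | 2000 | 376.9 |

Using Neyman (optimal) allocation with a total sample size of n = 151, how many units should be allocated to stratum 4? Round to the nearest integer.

94

Neyman allocation: n_h = n · N_h S_h / Σ N_i S_i, with n = 151.
  stratum 1: N_h·S_h = 1300·76.1 = 98930.00
  stratum 2: N_h·S_h = 600·209.2 = 125520.00
  stratum 3: N_h·S_h = 1950·118.5 = 231075.00
  stratum 4: N_h·S_h = 2000·376.9 = 753800.00
Σ N_h S_h = 1209325.00
n for stratum 4 = 151·753800.00/1209325.00 = 94.122 → 94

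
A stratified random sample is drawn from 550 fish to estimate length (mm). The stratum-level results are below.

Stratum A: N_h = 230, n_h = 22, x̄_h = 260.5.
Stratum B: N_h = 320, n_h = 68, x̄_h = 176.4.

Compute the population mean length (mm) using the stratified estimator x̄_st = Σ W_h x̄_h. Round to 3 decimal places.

x̄_st ≈ 211.569

N = Σ N_h = 550. Stratum weights W_h = N_h/N.
x̄_st = (230·260.5 + 320·176.4) / 550 = 211.56909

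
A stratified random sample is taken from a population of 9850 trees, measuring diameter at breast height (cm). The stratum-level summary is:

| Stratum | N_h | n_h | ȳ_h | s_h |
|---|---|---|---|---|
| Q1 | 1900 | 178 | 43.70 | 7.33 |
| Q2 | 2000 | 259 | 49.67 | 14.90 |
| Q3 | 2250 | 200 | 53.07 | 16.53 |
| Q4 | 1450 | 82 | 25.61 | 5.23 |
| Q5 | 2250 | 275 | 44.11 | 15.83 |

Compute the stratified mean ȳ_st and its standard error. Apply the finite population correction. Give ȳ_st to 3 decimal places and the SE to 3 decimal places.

ȳ_st = Σ W_h ȳ_h = (1900·43.70 + 2000·49.67 + 2250·53.07 + 1450·25.61 + 2250·44.11)/9850 = 44.48320
V̂(ȳ_st) = Σ W_h² (1 − n_h/N_h) s_h²/n_h, with W_h = N_h/N and N = 9850:
  stratum Q1: (1900/9850)²·(1 − 178/1900)·7.33²/178 = 0.0101789
  stratum Q2: (2000/9850)²·(1 − 259/2000)·14.90²/259 = 0.030763
  stratum Q3: (2250/9850)²·(1 − 200/2250)·16.53²/200 = 0.0649501
  stratum Q4: (1450/9850)²·(1 − 82/1450)·5.23²/82 = 0.00681979
  stratum Q5: (2250/9850)²·(1 − 275/2250)·15.83²/275 = 0.0417356
V̂(ȳ_st) = 0.154447
SE(ȳ_st) = √0.154447 = 0.392998

ȳ_st ≈ 44.483, SE ≈ 0.393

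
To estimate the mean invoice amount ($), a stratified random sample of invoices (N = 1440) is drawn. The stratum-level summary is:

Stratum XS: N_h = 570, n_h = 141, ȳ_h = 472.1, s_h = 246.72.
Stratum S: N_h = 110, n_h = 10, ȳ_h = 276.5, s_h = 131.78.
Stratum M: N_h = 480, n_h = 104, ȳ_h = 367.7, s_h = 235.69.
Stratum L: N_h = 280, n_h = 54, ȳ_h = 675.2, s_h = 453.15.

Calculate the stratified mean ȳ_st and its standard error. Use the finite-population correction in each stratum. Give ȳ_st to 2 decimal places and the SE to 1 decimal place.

ȳ_st ≈ 461.85, SE ≈ 14.9

ȳ_st = Σ W_h ȳ_h = (570·472.1 + 110·276.5 + 480·367.7 + 280·675.2)/1440 = 461.85000
V̂(ȳ_st) = Σ W_h² (1 − n_h/N_h) s_h²/n_h, with W_h = N_h/N and N = 1440:
  stratum XS: (570/1440)²·(1 − 141/570)·246.72²/141 = 50.9093
  stratum S: (110/1440)²·(1 − 10/110)·131.78²/10 = 9.21227
  stratum M: (480/1440)²·(1 − 104/480)·235.69²/104 = 46.4893
  stratum L: (280/1440)²·(1 − 54/280)·453.15²/54 = 116.046
V̂(ȳ_st) = 222.657
SE(ȳ_st) = √222.657 = 14.9217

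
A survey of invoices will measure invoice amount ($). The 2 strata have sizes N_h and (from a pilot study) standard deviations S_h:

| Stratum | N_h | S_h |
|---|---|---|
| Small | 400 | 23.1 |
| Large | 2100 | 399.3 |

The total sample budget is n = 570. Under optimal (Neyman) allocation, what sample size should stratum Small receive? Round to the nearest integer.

Neyman allocation: n_h = n · N_h S_h / Σ N_i S_i, with n = 570.
  stratum Small: N_h·S_h = 400·23.1 = 9240.00
  stratum Large: N_h·S_h = 2100·399.3 = 838530.00
Σ N_h S_h = 847770.00
n for stratum Small = 570·9240.00/847770.00 = 6.213 → 6

6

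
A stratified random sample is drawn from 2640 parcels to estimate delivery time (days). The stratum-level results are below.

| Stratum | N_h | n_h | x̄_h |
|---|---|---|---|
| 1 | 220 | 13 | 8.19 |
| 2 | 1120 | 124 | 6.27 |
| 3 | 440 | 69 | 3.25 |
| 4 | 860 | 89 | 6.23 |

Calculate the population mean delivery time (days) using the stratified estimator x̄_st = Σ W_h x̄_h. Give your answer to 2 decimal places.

N = Σ N_h = 2640. Stratum weights W_h = N_h/N.
x̄_st = (220·8.19 + 1120·6.27 + 440·3.25 + 860·6.23) / 2640 = 5.9136

x̄_st ≈ 5.91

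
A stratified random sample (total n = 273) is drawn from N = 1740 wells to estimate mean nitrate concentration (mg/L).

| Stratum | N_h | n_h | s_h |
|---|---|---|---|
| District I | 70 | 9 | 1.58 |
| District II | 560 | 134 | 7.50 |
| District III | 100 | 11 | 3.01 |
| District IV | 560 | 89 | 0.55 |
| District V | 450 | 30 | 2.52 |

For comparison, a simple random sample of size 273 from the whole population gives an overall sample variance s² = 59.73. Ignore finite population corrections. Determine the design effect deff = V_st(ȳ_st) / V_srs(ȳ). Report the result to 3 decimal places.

deff ≈ 0.280

V̂(ȳ_st) = Σ W_h² s_h²/n_h, with W_h = N_h/N and N = 1740:
  stratum District I: (70/1740)²·1.58²/9 = 0.00044892
  stratum District II: (560/1740)²·7.50²/134 = 0.0434806
  stratum District III: (100/1740)²·3.01²/11 = 0.00272046
  stratum District IV: (560/1740)²·0.55²/89 = 0.000352057
  stratum District V: (450/1740)²·2.52²/30 = 0.0141581
V_st = 0.0611602
V_srs = s²/n = 59.73/273 = 0.218791
deff = V_st / V_srs = 0.0611602/0.218791 = 0.2795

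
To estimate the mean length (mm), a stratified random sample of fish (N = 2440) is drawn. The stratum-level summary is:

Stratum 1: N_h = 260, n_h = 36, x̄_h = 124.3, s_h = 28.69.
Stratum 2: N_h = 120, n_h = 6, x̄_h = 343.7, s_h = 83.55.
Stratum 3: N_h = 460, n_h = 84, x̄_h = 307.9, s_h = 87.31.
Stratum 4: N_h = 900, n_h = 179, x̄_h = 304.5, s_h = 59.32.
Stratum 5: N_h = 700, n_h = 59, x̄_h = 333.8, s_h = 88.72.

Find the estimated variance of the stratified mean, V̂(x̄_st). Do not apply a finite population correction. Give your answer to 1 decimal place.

V̂(x̄_st) = Σ W_h² s_h²/n_h, with W_h = N_h/N and N = 2440:
  stratum 1: (260/2440)²·28.69²/36 = 0.259613
  stratum 2: (120/2440)²·83.55²/6 = 2.814
  stratum 3: (460/2440)²·87.31²/84 = 3.22541
  stratum 4: (900/2440)²·59.32²/179 = 2.67457
  stratum 5: (700/2440)²·88.72²/59 = 10.9801
V̂(x̄_st) = 19.9537

V̂(x̄_st) ≈ 20.0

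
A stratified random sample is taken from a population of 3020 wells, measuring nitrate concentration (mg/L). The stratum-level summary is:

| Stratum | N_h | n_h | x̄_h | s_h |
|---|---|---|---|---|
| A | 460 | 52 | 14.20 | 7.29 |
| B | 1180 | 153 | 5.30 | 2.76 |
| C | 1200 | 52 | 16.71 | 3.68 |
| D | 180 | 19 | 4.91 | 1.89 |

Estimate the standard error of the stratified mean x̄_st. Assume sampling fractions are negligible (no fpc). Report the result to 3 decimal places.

V̂(x̄_st) = Σ W_h² s_h²/n_h, with W_h = N_h/N and N = 3020:
  stratum A: (460/3020)²·7.29²/52 = 0.0237112
  stratum B: (1180/3020)²·2.76²/153 = 0.00760111
  stratum C: (1200/3020)²·3.68²/52 = 0.0411188
  stratum D: (180/3020)²·1.89²/19 = 0.000667884
V̂(x̄_st) = 0.073099
SE(x̄_st) = √0.073099 = 0.270368

SE(x̄_st) ≈ 0.270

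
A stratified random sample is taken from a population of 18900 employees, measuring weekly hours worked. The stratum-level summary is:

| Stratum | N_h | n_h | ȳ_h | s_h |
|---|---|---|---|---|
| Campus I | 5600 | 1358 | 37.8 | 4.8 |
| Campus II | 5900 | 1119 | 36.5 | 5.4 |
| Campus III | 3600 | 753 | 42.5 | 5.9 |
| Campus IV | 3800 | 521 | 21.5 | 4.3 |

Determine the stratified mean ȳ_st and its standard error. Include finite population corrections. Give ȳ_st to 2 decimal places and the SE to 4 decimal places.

ȳ_st ≈ 35.01, SE ≈ 0.0758

ȳ_st = Σ W_h ȳ_h = (5600·37.8 + 5900·36.5 + 3600·42.5 + 3800·21.5)/18900 = 35.01217
V̂(ȳ_st) = Σ W_h² (1 − n_h/N_h) s_h²/n_h, with W_h = N_h/N and N = 18900:
  stratum Campus I: (5600/18900)²·(1 − 1358/5600)·4.8²/1358 = 0.00112828
  stratum Campus II: (5900/18900)²·(1 − 1119/5900)·5.4²/1119 = 0.00205781
  stratum Campus III: (3600/18900)²·(1 − 753/3600)·5.9²/753 = 0.0013264
  stratum Campus IV: (3800/18900)²·(1 − 521/3800)·4.3²/521 = 0.00123794
V̂(ȳ_st) = 0.00575043
SE(ȳ_st) = √0.00575043 = 0.0758316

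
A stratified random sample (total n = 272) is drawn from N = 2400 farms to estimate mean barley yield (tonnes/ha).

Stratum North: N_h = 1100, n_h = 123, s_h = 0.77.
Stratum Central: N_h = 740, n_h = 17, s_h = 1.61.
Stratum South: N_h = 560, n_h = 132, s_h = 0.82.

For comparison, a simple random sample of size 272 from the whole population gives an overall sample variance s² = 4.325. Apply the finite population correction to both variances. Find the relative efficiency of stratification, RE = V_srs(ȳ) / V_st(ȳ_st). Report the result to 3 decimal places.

V̂(ȳ_st) = Σ W_h² (1 − n_h/N_h) s_h²/n_h, with W_h = N_h/N and N = 2400:
  stratum North: (1100/2400)²·(1 − 123/1100)·0.77²/123 = 0.000899376
  stratum Central: (740/2400)²·(1 − 17/740)·1.61²/17 = 0.0141628
  stratum South: (560/2400)²·(1 − 132/560)·0.82²/132 = 0.000211964
V_st = 0.0152742
V_srs = (1 − 272/2400)·4.325/272 = 0.0140987
Relative efficiency = V_srs / V_st = 0.0140987/0.0152742 = 0.9230

RE ≈ 0.923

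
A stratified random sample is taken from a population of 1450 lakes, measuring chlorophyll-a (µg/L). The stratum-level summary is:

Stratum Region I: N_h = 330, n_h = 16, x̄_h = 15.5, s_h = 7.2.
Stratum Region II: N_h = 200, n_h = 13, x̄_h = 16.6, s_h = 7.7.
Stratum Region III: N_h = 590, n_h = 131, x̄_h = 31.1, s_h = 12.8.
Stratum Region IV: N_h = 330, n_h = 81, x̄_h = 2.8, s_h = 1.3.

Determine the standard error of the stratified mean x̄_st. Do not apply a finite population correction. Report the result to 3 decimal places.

SE(x̄_st) ≈ 0.680

V̂(x̄_st) = Σ W_h² s_h²/n_h, with W_h = N_h/N and N = 1450:
  stratum Region I: (330/1450)²·7.2²/16 = 0.167817
  stratum Region II: (200/1450)²·7.7²/13 = 0.0867685
  stratum Region III: (590/1450)²·12.8²/131 = 0.20707
  stratum Region IV: (330/1450)²·1.3²/81 = 0.00108067
V̂(x̄_st) = 0.462736
SE(x̄_st) = √0.462736 = 0.680247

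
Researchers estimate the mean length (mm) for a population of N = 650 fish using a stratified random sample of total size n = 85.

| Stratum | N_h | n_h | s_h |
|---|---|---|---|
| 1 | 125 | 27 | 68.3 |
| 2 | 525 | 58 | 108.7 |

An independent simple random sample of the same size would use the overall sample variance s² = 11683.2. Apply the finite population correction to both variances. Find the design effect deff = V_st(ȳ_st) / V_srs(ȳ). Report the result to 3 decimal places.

V̂(ȳ_st) = Σ W_h² (1 − n_h/N_h) s_h²/n_h, with W_h = N_h/N and N = 650:
  stratum 1: (125/650)²·(1 − 27/125)·68.3²/27 = 5.00942
  stratum 2: (525/650)²·(1 − 58/525)·108.7²/58 = 118.217
V_st = 123.227
V_srs = (1 − 85/650)·11683.2/85 = 119.475
deff = V_st / V_srs = 123.227/119.475 = 1.0314

deff ≈ 1.031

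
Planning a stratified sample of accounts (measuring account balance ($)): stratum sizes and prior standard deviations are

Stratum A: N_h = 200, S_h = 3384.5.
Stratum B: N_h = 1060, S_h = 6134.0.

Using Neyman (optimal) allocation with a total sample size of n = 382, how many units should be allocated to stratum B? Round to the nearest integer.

Neyman allocation: n_h = n · N_h S_h / Σ N_i S_i, with n = 382.
  stratum A: N_h·S_h = 200·3384.5 = 676900.00
  stratum B: N_h·S_h = 1060·6134.0 = 6502040.00
Σ N_h S_h = 7178940.00
n for stratum B = 382·6502040.00/7178940.00 = 345.981 → 346

346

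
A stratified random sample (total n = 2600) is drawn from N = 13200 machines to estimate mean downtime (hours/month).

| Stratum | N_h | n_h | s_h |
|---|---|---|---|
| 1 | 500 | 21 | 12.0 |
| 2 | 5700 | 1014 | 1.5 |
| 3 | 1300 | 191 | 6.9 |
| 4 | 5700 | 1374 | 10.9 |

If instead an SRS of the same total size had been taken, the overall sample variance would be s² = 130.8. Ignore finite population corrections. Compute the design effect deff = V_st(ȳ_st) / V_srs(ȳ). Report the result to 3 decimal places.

V̂(ȳ_st) = Σ W_h² s_h²/n_h, with W_h = N_h/N and N = 13200:
  stratum 1: (500/13200)²·12.0²/21 = 0.00983865
  stratum 2: (5700/13200)²·1.5²/1014 = 0.000413758
  stratum 3: (1300/13200)²·6.9²/191 = 0.00241771
  stratum 4: (5700/13200)²·10.9²/1374 = 0.0161238
V_st = 0.0287939
V_srs = s²/n = 130.8/2600 = 0.0503077
deff = V_st / V_srs = 0.0287939/0.0503077 = 0.5724

deff ≈ 0.572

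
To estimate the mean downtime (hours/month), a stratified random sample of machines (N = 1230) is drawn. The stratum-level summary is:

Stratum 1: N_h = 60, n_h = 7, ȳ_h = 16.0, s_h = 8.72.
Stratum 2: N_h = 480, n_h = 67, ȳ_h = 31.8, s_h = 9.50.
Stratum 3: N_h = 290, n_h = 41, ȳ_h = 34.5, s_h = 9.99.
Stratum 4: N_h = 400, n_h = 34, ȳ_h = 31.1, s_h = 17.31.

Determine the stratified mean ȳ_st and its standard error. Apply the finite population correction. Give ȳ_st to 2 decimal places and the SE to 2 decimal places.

ȳ_st = Σ W_h ȳ_h = (60·16.0 + 480·31.8 + 290·34.5 + 400·31.1)/1230 = 31.43821
V̂(ȳ_st) = Σ W_h² (1 − n_h/N_h) s_h²/n_h, with W_h = N_h/N and N = 1230:
  stratum 1: (60/1230)²·(1 − 7/60)·8.72²/7 = 0.0228324
  stratum 2: (480/1230)²·(1 − 67/480)·9.50²/67 = 0.176504
  stratum 3: (290/1230)²·(1 − 41/290)·9.99²/41 = 0.116181
  stratum 4: (400/1230)²·(1 − 34/400)·17.31²/34 = 0.852798
V̂(ȳ_st) = 1.16831
SE(ȳ_st) = √1.16831 = 1.08089

ȳ_st ≈ 31.44, SE ≈ 1.08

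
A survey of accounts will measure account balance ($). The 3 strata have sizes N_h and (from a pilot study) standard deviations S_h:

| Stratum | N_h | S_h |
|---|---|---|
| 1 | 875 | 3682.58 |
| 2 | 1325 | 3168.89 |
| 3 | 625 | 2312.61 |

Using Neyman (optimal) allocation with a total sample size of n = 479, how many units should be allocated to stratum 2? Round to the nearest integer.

227

Neyman allocation: n_h = n · N_h S_h / Σ N_i S_i, with n = 479.
  stratum 1: N_h·S_h = 875·3682.58 = 3222257.50
  stratum 2: N_h·S_h = 1325·3168.89 = 4198779.25
  stratum 3: N_h·S_h = 625·2312.61 = 1445381.25
Σ N_h S_h = 8866418.00
n for stratum 2 = 479·4198779.25/8866418.00 = 226.835 → 227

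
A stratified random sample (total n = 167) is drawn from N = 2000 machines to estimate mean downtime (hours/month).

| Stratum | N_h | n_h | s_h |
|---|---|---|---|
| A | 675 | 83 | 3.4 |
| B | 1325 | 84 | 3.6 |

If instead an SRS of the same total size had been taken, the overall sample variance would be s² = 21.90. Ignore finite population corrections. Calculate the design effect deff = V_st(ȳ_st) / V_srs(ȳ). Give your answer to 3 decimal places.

V̂(ȳ_st) = Σ W_h² s_h²/n_h, with W_h = N_h/N and N = 2000:
  stratum A: (675/2000)²·3.4²/83 = 0.0158645
  stratum B: (1325/2000)²·3.6²/84 = 0.067717
V_st = 0.0835815
V_srs = s²/n = 21.90/167 = 0.131138
deff = V_st / V_srs = 0.0835815/0.131138 = 0.6374

deff ≈ 0.637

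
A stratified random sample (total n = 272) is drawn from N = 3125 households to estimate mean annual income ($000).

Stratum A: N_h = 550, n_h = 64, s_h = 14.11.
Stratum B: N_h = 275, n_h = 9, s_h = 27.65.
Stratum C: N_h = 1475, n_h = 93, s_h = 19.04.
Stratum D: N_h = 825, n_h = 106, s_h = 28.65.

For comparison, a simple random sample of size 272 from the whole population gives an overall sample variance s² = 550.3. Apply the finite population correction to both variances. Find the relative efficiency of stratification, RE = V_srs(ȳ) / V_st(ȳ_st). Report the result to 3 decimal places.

V̂(ȳ_st) = Σ W_h² (1 − n_h/N_h) s_h²/n_h, with W_h = N_h/N and N = 3125:
  stratum A: (550/3125)²·(1 − 64/550)·14.11²/64 = 0.0851477
  stratum B: (275/3125)²·(1 − 9/275)·27.65²/9 = 0.6363
  stratum C: (1475/3125)²·(1 − 93/1475)·19.04²/93 = 0.813675
  stratum D: (825/3125)²·(1 − 106/825)·28.65²/106 = 0.470355
V_st = 2.00548
V_srs = (1 − 272/3125)·550.3/272 = 1.84707
Relative efficiency = V_srs / V_st = 1.84707/2.00548 = 0.9210

RE ≈ 0.921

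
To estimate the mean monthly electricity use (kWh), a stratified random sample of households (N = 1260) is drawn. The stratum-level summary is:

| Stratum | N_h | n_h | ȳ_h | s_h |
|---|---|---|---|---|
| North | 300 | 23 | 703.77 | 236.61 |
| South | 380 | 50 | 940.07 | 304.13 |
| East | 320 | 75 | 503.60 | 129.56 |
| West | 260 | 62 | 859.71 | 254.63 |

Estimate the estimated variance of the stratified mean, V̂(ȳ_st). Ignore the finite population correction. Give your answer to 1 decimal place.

V̂(ȳ_st) = Σ W_h² s_h²/n_h, with W_h = N_h/N and N = 1260:
  stratum North: (300/1260)²·236.61²/23 = 137.988
  stratum South: (380/1260)²·304.13²/50 = 168.258
  stratum East: (320/1260)²·129.56²/75 = 14.4358
  stratum West: (260/1260)²·254.63²/62 = 44.528
V̂(ȳ_st) = 365.209

V̂(ȳ_st) ≈ 365.2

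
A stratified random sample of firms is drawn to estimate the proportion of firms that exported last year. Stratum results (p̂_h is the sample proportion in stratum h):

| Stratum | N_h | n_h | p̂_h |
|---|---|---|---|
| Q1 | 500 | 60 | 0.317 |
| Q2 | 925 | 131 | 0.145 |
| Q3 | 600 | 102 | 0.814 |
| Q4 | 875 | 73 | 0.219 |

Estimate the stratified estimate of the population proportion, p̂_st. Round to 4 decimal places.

p̂_st ≈ 0.3354

N = 2900; stratum weights W_h = N_h/N.
p̂_st = Σ W_h p̂_h = (500·0.317 + 925·0.145 + 600·0.814 + 875·0.219)/2900 = 0.33540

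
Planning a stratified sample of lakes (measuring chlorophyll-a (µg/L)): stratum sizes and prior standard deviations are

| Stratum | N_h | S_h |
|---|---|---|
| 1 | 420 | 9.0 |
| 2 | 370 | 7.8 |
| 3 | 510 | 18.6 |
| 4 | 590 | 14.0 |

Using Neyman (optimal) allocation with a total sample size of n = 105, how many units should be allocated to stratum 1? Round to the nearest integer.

16

Neyman allocation: n_h = n · N_h S_h / Σ N_i S_i, with n = 105.
  stratum 1: N_h·S_h = 420·9.0 = 3780.00
  stratum 2: N_h·S_h = 370·7.8 = 2886.00
  stratum 3: N_h·S_h = 510·18.6 = 9486.00
  stratum 4: N_h·S_h = 590·14.0 = 8260.00
Σ N_h S_h = 24412.00
n for stratum 1 = 105·3780.00/24412.00 = 16.258 → 16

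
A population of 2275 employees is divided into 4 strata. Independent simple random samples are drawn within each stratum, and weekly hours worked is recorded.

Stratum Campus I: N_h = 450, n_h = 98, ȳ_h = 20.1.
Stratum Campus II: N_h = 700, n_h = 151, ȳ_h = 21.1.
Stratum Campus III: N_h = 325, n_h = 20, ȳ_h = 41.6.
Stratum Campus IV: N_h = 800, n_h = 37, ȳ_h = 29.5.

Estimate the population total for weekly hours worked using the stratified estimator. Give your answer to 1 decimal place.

τ̂_st = Σ N_h ȳ_h = 450·20.1 + 700·21.1 + 325·41.6 + 800·29.5 = 60935.0

τ̂_st ≈ 60935.0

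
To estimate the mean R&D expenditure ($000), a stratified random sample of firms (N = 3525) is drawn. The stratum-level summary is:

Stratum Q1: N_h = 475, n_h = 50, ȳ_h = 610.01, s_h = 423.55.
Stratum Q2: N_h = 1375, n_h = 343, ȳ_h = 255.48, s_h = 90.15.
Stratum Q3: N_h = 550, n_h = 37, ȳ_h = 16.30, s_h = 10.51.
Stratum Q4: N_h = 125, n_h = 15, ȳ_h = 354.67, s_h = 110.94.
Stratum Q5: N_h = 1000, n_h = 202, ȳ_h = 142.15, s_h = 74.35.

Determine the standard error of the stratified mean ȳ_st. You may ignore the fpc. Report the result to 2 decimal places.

V̂(ȳ_st) = Σ W_h² s_h²/n_h, with W_h = N_h/N and N = 3525:
  stratum Q1: (475/3525)²·423.55²/50 = 65.1491
  stratum Q2: (1375/3525)²·90.15²/343 = 3.60516
  stratum Q3: (550/3525)²·10.51²/37 = 0.0726793
  stratum Q4: (125/3525)²·110.94²/15 = 1.03178
  stratum Q5: (1000/3525)²·74.35²/202 = 2.20238
V̂(ȳ_st) = 72.0611
SE(ȳ_st) = √72.0611 = 8.48888

SE(ȳ_st) ≈ 8.49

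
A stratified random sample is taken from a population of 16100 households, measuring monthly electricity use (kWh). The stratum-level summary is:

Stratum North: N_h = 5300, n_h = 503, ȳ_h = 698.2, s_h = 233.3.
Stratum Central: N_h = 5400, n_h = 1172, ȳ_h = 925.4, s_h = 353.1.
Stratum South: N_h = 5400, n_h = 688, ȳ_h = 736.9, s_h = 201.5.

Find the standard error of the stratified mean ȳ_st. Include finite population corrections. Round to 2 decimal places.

V̂(ȳ_st) = Σ W_h² (1 − n_h/N_h) s_h²/n_h, with W_h = N_h/N and N = 16100:
  stratum North: (5300/16100)²·(1 − 503/5300)·233.3²/503 = 10.6134
  stratum Central: (5400/16100)²·(1 − 1172/5400)·353.1²/1172 = 9.37011
  stratum South: (5400/16100)²·(1 − 688/5400)·201.5²/688 = 5.79307
V̂(ȳ_st) = 25.7766
SE(ȳ_st) = √25.7766 = 5.07707

SE(ȳ_st) ≈ 5.08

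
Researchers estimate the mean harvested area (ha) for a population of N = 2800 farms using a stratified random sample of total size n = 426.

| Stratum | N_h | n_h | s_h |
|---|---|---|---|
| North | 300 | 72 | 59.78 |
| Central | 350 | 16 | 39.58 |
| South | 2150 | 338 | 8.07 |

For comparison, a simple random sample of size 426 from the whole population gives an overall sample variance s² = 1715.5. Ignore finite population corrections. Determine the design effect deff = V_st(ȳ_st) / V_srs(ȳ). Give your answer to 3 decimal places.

deff ≈ 0.550

V̂(ȳ_st) = Σ W_h² s_h²/n_h, with W_h = N_h/N and N = 2800:
  stratum North: (300/2800)²·59.78²/72 = 0.569778
  stratum Central: (350/2800)²·39.58²/16 = 1.52986
  stratum South: (2150/2800)²·8.07²/338 = 0.113603
V_st = 2.21324
V_srs = s²/n = 1715.5/426 = 4.027
deff = V_st / V_srs = 2.21324/4.027 = 0.5496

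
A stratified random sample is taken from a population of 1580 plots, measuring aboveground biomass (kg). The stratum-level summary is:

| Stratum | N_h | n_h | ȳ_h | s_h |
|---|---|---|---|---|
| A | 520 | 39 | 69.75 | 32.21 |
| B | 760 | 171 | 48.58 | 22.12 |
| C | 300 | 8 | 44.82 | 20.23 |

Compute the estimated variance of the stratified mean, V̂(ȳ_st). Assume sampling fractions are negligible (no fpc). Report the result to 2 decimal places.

V̂(ȳ_st) = Σ W_h² s_h²/n_h, with W_h = N_h/N and N = 1580:
  stratum A: (520/1580)²·32.21²/39 = 2.88144
  stratum B: (760/1580)²·22.12²/171 = 0.662044
  stratum C: (300/1580)²·20.23²/8 = 1.84429
V̂(ȳ_st) = 5.38778

V̂(ȳ_st) ≈ 5.39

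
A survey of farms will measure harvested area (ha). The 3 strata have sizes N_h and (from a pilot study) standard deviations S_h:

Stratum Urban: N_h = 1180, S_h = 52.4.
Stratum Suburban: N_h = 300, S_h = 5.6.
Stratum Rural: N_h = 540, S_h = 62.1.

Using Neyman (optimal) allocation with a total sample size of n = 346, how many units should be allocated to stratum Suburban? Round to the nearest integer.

Neyman allocation: n_h = n · N_h S_h / Σ N_i S_i, with n = 346.
  stratum Urban: N_h·S_h = 1180·52.4 = 61832.00
  stratum Suburban: N_h·S_h = 300·5.6 = 1680.00
  stratum Rural: N_h·S_h = 540·62.1 = 33534.00
Σ N_h S_h = 97046.00
n for stratum Suburban = 346·1680.00/97046.00 = 5.990 → 6

6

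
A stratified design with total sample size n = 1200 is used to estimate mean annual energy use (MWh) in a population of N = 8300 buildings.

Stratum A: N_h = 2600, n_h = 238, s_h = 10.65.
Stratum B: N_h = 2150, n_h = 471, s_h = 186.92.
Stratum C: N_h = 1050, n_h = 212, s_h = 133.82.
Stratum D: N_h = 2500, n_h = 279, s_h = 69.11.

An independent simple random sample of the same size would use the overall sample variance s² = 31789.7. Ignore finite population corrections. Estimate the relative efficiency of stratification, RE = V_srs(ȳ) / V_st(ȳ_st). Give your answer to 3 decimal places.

RE ≈ 3.341

V̂(ȳ_st) = Σ W_h² s_h²/n_h, with W_h = N_h/N and N = 8300:
  stratum A: (2600/8300)²·10.65²/238 = 0.0467641
  stratum B: (2150/8300)²·186.92²/471 = 4.9775
  stratum C: (1050/8300)²·133.82²/212 = 1.35185
  stratum D: (2500/8300)²·69.11²/279 = 1.55311
V_st = 7.92922
V_srs = s²/n = 31789.7/1200 = 26.4914
Relative efficiency = V_srs / V_st = 26.4914/7.92922 = 3.3410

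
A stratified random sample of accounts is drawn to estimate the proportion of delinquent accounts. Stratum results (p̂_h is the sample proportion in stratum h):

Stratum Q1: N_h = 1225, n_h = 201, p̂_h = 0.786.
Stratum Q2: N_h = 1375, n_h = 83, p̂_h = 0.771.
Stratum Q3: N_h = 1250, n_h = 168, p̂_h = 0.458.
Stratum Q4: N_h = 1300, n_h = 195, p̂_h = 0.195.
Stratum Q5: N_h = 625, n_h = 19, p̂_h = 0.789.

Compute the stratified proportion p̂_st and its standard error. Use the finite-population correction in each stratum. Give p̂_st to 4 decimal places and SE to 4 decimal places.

N = 5775; stratum weights W_h = N_h/N.
p̂_st = Σ W_h p̂_h = (1225·0.786 + 1375·0.771 + 1250·0.458 + 1300·0.195 + 625·0.789)/5775 = 0.57872
V̂(p̂_st) = Σ W_h² (1 − n_h/N_h) p̂_h(1−p̂_h)/(n_h−1):
  stratum Q1: (1225/5775)²·(1 − 201/1225)·0.786·0.214/200 = 3.16329e-05
  stratum Q2: (1375/5775)²·(1 − 83/1375)·0.771·0.229/82 = 0.000114693
  stratum Q3: (1250/5775)²·(1 − 168/1250)·0.458·0.542/167 = 6.02812e-05
  stratum Q4: (1300/5775)²·(1 − 195/1300)·0.195·0.805/194 = 3.48522e-05
  stratum Q5: (625/5775)²·(1 − 19/625)·0.789·0.211/18 = 0.000105035
V̂(p̂_st) = 0.000346495; SE = √V̂ = 0.0186144

p̂_st ≈ 0.5787, SE ≈ 0.0186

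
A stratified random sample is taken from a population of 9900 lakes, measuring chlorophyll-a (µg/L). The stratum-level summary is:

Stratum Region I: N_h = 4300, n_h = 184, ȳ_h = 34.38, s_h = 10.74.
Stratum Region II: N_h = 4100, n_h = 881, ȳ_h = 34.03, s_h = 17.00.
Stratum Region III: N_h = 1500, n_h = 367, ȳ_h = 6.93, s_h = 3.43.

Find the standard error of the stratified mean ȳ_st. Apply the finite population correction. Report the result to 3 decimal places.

SE(ȳ_st) ≈ 0.397

V̂(ȳ_st) = Σ W_h² (1 − n_h/N_h) s_h²/n_h, with W_h = N_h/N and N = 9900:
  stratum Region I: (4300/9900)²·(1 − 184/4300)·10.74²/184 = 0.113205
  stratum Region II: (4100/9900)²·(1 − 881/4100)·17.00²/881 = 0.0441729
  stratum Region III: (1500/9900)²·(1 − 367/1500)·3.43²/367 = 0.00055587
V̂(ȳ_st) = 0.157933
SE(ȳ_st) = √0.157933 = 0.397408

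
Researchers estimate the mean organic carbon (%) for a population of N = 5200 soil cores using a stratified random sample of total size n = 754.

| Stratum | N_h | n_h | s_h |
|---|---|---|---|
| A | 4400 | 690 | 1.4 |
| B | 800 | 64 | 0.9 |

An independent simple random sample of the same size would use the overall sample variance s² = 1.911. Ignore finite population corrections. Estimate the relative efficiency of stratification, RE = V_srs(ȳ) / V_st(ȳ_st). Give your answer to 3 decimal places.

V̂(ȳ_st) = Σ W_h² s_h²/n_h, with W_h = N_h/N and N = 5200:
  stratum A: (4400/5200)²·1.4²/690 = 0.00203379
  stratum B: (800/5200)²·0.9²/64 = 0.000299556
V_st = 0.00233334
V_srs = s²/n = 1.911/754 = 0.00253448
Relative efficiency = V_srs / V_st = 0.00253448/0.00233334 = 1.0862

RE ≈ 1.086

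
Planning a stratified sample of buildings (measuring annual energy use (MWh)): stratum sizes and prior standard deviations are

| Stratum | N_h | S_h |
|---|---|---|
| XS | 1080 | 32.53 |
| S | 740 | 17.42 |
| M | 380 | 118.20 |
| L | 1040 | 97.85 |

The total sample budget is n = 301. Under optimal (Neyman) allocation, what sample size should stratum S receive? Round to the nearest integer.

20

Neyman allocation: n_h = n · N_h S_h / Σ N_i S_i, with n = 301.
  stratum XS: N_h·S_h = 1080·32.53 = 35132.40
  stratum S: N_h·S_h = 740·17.42 = 12890.80
  stratum M: N_h·S_h = 380·118.20 = 44916.00
  stratum L: N_h·S_h = 1040·97.85 = 101764.00
Σ N_h S_h = 194703.20
n for stratum S = 301·12890.80/194703.20 = 19.928 → 20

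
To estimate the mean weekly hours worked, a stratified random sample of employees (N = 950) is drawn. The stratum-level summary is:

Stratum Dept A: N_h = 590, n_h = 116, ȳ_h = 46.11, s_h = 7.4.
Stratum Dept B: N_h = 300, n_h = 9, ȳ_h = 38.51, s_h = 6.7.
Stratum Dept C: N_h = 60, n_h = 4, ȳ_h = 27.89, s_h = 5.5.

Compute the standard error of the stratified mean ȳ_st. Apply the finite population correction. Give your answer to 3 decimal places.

V̂(ȳ_st) = Σ W_h² (1 − n_h/N_h) s_h²/n_h, with W_h = N_h/N and N = 950:
  stratum Dept A: (590/950)²·(1 − 116/590)·7.4²/116 = 0.146281
  stratum Dept B: (300/950)²·(1 − 9/300)·6.7²/9 = 0.482474
  stratum Dept C: (60/950)²·(1 − 4/60)·5.5²/4 = 0.0281551
V̂(ȳ_st) = 0.656911
SE(ȳ_st) = √0.656911 = 0.8105

SE(ȳ_st) ≈ 0.811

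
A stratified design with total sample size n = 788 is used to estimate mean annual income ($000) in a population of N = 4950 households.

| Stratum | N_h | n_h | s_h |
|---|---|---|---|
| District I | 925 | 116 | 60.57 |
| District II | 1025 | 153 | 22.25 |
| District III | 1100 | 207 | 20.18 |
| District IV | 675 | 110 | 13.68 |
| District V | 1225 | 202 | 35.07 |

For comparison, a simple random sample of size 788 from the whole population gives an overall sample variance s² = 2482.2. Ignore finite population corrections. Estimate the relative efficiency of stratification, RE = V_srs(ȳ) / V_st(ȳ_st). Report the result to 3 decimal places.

RE ≈ 1.805

V̂(ȳ_st) = Σ W_h² s_h²/n_h, with W_h = N_h/N and N = 4950:
  stratum District I: (925/4950)²·60.57²/116 = 1.10441
  stratum District II: (1025/4950)²·22.25²/153 = 0.138741
  stratum District III: (1100/4950)²·20.18²/207 = 0.0971509
  stratum District IV: (675/4950)²·13.68²/110 = 0.0316356
  stratum District V: (1225/4950)²·35.07²/202 = 0.372891
V_st = 1.74483
V_srs = s²/n = 2482.2/788 = 3.15
Relative efficiency = V_srs / V_st = 3.15/1.74483 = 1.8053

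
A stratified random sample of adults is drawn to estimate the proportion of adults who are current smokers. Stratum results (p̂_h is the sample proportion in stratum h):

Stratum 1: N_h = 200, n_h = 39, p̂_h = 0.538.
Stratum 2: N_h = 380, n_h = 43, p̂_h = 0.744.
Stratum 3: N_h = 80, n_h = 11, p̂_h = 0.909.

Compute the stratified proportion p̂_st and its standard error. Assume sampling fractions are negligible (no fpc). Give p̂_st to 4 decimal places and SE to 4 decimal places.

N = 660; stratum weights W_h = N_h/N.
p̂_st = Σ W_h p̂_h = (200·0.538 + 380·0.744 + 80·0.909)/660 = 0.70158
V̂(p̂_st) = Σ W_h² p̂_h(1−p̂_h)/(n_h−1):
  stratum 1: (200/660)²·0.538·0.462/38 = 0.000600638
  stratum 2: (380/660)²·0.744·0.256/42 = 0.00150329
  stratum 3: (80/660)²·0.909·0.091/10 = 0.000121534
V̂(p̂_st) = 0.00222546; SE = √V̂ = 0.0471748

p̂_st ≈ 0.7016, SE ≈ 0.0472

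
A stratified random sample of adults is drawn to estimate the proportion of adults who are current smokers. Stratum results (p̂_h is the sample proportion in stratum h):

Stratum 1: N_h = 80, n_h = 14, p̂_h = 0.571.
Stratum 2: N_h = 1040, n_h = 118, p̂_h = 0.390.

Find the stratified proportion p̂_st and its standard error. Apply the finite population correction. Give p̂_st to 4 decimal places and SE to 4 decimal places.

p̂_st ≈ 0.4029, SE ≈ 0.0404

N = 1120; stratum weights W_h = N_h/N.
p̂_st = Σ W_h p̂_h = (80·0.571 + 1040·0.390)/1120 = 0.40293
V̂(p̂_st) = Σ W_h² (1 − n_h/N_h) p̂_h(1−p̂_h)/(n_h−1):
  stratum 1: (80/1120)²·(1 − 14/80)·0.571·0.429/13 = 7.93136e-05
  stratum 2: (1040/1120)²·(1 − 118/1040)·0.390·0.610/117 = 0.00155431
V̂(p̂_st) = 0.00163362; SE = √V̂ = 0.0404181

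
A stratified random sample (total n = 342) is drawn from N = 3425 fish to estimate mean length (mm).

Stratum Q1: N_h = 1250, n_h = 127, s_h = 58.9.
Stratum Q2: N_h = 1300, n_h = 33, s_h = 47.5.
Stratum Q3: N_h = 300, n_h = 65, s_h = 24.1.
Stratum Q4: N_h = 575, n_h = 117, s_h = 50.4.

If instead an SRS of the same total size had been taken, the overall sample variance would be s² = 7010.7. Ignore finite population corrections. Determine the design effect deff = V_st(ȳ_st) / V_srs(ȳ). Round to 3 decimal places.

V̂(ȳ_st) = Σ W_h² s_h²/n_h, with W_h = N_h/N and N = 3425:
  stratum Q1: (1250/3425)²·58.9²/127 = 3.63853
  stratum Q2: (1300/3425)²·47.5²/33 = 9.85006
  stratum Q3: (300/3425)²·24.1²/65 = 0.0685555
  stratum Q4: (575/3425)²·50.4²/117 = 0.611913
V_st = 14.1691
V_srs = s²/n = 7010.7/342 = 20.4991
deff = V_st / V_srs = 14.1691/20.4991 = 0.6912

deff ≈ 0.691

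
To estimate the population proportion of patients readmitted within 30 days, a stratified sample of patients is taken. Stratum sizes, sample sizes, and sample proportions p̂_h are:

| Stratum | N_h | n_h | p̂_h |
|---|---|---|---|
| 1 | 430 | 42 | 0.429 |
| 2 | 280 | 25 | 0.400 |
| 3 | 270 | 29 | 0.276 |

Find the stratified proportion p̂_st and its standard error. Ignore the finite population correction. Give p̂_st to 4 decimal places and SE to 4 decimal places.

N = 980; stratum weights W_h = N_h/N.
p̂_st = Σ W_h p̂_h = (430·0.429 + 280·0.400 + 270·0.276)/980 = 0.37856
V̂(p̂_st) = Σ W_h² p̂_h(1−p̂_h)/(n_h−1):
  stratum 1: (430/980)²·0.429·0.571/41 = 0.00115026
  stratum 2: (280/980)²·0.400·0.600/24 = 0.000816327
  stratum 3: (270/980)²·0.276·0.724/28 = 0.000541708
V̂(p̂_st) = 0.00250829; SE = √V̂ = 0.0500828

p̂_st ≈ 0.3786, SE ≈ 0.0501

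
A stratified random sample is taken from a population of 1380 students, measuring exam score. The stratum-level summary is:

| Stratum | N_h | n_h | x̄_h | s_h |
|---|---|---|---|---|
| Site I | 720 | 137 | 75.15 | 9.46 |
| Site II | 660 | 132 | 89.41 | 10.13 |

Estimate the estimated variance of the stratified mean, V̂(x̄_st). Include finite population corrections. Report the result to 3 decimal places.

V̂(x̄_st) = Σ W_h² (1 − n_h/N_h) s_h²/n_h, with W_h = N_h/N and N = 1380:
  stratum Site I: (720/1380)²·(1 − 137/720)·9.46²/137 = 0.143981
  stratum Site II: (660/1380)²·(1 − 132/660)·10.13²/132 = 0.142254
V̂(x̄_st) = 0.286235

V̂(x̄_st) ≈ 0.286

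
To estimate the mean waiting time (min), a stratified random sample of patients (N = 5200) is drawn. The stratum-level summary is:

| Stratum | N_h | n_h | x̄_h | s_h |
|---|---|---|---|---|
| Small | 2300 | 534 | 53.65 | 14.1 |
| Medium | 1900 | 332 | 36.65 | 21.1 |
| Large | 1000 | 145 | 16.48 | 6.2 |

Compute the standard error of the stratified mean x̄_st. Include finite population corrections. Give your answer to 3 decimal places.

V̂(x̄_st) = Σ W_h² (1 − n_h/N_h) s_h²/n_h, with W_h = N_h/N and N = 5200:
  stratum Small: (2300/5200)²·(1 − 534/2300)·14.1²/534 = 0.0559254
  stratum Medium: (1900/5200)²·(1 − 332/1900)·21.1²/332 = 0.147747
  stratum Large: (1000/5200)²·(1 − 145/1000)·6.2²/145 = 0.00838252
V̂(x̄_st) = 0.212055
SE(x̄_st) = √0.212055 = 0.460495

SE(x̄_st) ≈ 0.460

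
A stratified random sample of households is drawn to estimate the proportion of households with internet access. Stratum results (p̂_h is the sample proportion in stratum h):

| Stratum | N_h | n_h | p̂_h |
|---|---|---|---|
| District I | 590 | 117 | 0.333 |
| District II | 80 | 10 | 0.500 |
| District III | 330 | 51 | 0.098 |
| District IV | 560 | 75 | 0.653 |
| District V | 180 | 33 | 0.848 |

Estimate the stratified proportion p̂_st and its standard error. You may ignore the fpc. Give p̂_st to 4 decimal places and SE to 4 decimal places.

p̂_st ≈ 0.4524, SE ≈ 0.0265

N = 1740; stratum weights W_h = N_h/N.
p̂_st = Σ W_h p̂_h = (590·0.333 + 80·0.500 + 330·0.098 + 560·0.653 + 180·0.848)/1740 = 0.45237
V̂(p̂_st) = Σ W_h² p̂_h(1−p̂_h)/(n_h−1):
  stratum District I: (590/1740)²·0.333·0.667/116 = 0.000220149
  stratum District II: (80/1740)²·0.500·0.500/9 = 5.8719e-05
  stratum District III: (330/1740)²·0.098·0.902/50 = 6.35905e-05
  stratum District IV: (560/1740)²·0.653·0.347/74 = 0.000317167
  stratum District V: (180/1740)²·0.848·0.152/32 = 4.31058e-05
V̂(p̂_st) = 0.000702732; SE = √V̂ = 0.0265091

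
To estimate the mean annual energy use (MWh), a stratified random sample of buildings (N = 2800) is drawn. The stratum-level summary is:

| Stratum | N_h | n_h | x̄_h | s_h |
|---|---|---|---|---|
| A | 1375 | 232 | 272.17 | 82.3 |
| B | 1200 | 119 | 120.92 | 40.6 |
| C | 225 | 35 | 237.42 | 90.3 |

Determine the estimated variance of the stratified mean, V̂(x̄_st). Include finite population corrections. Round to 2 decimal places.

V̂(x̄_st) ≈ 9.41

V̂(x̄_st) = Σ W_h² (1 − n_h/N_h) s_h²/n_h, with W_h = N_h/N and N = 2800:
  stratum A: (1375/2800)²·(1 − 232/1375)·82.3²/232 = 5.85254
  stratum B: (1200/2800)²·(1 − 119/1200)·40.6²/119 = 2.2919
  stratum C: (225/2800)²·(1 − 35/225)·90.3²/35 = 1.27036
V̂(x̄_st) = 9.41481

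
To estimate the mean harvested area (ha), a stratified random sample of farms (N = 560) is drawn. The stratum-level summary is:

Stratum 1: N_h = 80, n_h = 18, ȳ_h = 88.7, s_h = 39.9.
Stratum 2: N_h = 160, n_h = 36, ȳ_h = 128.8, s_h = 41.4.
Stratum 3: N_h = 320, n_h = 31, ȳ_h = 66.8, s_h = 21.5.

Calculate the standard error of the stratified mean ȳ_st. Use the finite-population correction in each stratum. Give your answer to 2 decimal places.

V̂(ȳ_st) = Σ W_h² (1 − n_h/N_h) s_h²/n_h, with W_h = N_h/N and N = 560:
  stratum 1: (80/560)²·(1 − 18/80)·39.9²/18 = 1.39887
  stratum 2: (160/560)²·(1 − 36/160)·41.4²/36 = 3.01206
  stratum 3: (320/560)²·(1 − 31/320)·21.5²/31 = 4.39731
V̂(ȳ_st) = 8.80825
SE(ȳ_st) = √8.80825 = 2.96787

SE(ȳ_st) ≈ 2.97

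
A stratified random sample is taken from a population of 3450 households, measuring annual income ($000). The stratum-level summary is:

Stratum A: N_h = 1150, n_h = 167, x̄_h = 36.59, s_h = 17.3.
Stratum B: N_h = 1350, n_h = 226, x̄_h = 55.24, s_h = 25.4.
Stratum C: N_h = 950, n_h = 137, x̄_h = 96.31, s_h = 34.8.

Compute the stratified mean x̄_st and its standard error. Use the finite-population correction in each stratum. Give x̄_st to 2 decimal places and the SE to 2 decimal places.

x̄_st = Σ W_h x̄_h = (1150·36.59 + 1350·55.24 + 950·96.31)/3450 = 60.33246
V̂(x̄_st) = Σ W_h² (1 − n_h/N_h) s_h²/n_h, with W_h = N_h/N and N = 3450:
  stratum A: (1150/3450)²·(1 − 167/1150)·17.3²/167 = 0.170212
  stratum B: (1350/3450)²·(1 − 226/1350)·25.4²/226 = 0.363933
  stratum C: (950/3450)²·(1 − 137/950)·34.8²/137 = 0.573606
V̂(x̄_st) = 1.10775
SE(x̄_st) = √1.10775 = 1.0525

x̄_st ≈ 60.33, SE ≈ 1.05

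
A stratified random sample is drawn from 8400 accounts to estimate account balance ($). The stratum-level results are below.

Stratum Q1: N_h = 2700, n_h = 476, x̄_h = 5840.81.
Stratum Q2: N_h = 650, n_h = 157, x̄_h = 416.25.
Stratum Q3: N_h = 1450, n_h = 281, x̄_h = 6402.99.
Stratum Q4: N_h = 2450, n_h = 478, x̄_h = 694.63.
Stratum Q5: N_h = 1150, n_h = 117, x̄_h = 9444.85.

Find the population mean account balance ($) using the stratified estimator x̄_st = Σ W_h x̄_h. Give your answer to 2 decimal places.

N = Σ N_h = 8400. Stratum weights W_h = N_h/N.
x̄_st = (2700·5840.81 + 650·416.25 + 1450·6402.99 + 2450·694.63 + 1150·9444.85) / 8400 = 4510.5364

x̄_st ≈ 4510.54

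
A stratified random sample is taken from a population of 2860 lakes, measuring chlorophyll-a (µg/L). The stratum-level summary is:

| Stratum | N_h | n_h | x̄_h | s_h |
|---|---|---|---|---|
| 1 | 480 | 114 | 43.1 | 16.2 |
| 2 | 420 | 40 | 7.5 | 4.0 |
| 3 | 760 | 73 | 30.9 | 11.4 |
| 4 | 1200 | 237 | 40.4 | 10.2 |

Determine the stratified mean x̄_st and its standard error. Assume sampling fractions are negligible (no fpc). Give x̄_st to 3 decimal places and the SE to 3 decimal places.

x̄_st ≈ 33.497, SE ≈ 0.526

x̄_st = Σ W_h x̄_h = (480·43.1 + 420·7.5 + 760·30.9 + 1200·40.4)/2860 = 33.49720
V̂(x̄_st) = Σ W_h² s_h²/n_h, with W_h = N_h/N and N = 2860:
  stratum 1: (480/2860)²·16.2²/114 = 0.0648449
  stratum 2: (420/2860)²·4.0²/40 = 0.00862634
  stratum 3: (760/2860)²·11.4²/73 = 0.125714
  stratum 4: (1200/2860)²·10.2²/237 = 0.0772827
V̂(x̄_st) = 0.276467
SE(x̄_st) = √0.276467 = 0.525802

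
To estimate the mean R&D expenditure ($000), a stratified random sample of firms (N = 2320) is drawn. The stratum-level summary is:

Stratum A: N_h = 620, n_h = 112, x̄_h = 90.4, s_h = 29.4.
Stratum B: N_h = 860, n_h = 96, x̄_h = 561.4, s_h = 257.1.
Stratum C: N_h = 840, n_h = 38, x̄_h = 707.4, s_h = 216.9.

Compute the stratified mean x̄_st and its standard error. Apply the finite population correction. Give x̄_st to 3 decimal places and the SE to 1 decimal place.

x̄_st ≈ 488.391, SE ≈ 15.5

x̄_st = Σ W_h x̄_h = (620·90.4 + 860·561.4 + 840·707.4)/2320 = 488.39138
V̂(x̄_st) = Σ W_h² (1 − n_h/N_h) s_h²/n_h, with W_h = N_h/N and N = 2320:
  stratum A: (620/2320)²·(1 − 112/620)·29.4²/112 = 0.451602
  stratum B: (860/2320)²·(1 − 96/860)·257.1²/96 = 84.0521
  stratum C: (840/2320)²·(1 − 38/840)·216.9²/38 = 154.958
V̂(x̄_st) = 239.461
SE(x̄_st) = √239.461 = 15.4745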